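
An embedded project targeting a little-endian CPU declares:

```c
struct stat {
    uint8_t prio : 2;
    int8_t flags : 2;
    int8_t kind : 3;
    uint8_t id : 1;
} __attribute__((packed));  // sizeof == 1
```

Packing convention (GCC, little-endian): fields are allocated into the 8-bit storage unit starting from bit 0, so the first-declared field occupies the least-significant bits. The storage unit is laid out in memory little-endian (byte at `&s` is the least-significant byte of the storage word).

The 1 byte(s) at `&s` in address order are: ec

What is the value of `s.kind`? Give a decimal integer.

-2

[0]=0xec (little-endian) → word 0xec
prio [0+:2] = (word>>0) & 0x3 = 0
flags [2+:2] = (word>>2) & 0x3 = 3
kind [4+:3] = (word>>4) & 0x7 = 6  ←
id [7+:1] = (word>>7) & 0x1 = 1
kind signed 3b, MSB=1: 6 - 8 = -2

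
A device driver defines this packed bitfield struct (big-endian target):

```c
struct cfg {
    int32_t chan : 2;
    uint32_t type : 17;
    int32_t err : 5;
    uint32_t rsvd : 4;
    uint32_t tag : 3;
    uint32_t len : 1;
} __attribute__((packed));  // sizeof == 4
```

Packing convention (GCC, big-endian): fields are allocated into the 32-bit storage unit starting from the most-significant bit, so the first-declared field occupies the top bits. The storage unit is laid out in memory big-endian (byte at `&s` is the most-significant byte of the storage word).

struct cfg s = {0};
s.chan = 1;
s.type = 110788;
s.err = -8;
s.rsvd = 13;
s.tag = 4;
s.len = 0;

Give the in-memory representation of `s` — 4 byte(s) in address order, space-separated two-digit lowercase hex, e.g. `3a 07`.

[30+:2] chan=1 & 0x3 = 0x1; word=0x40000000
[13+:17] type=110788 & 0x1ffff = 0x1b0c4; word=0x76188000
[8+:5] err=-8 & 0x1f = 0x18; word=0x76189800
[4+:4] rsvd=13 & 0xf = 0xd; word=0x761898d0
[1+:3] tag=4 & 0x7 = 0x4; word=0x761898d8
[0+:1] len=0 & 0x1 = 0x0; word=0x761898d8
word = 0x761898d8 → big-endian bytes:
  [0]=0x76  [1]=0x18  [2]=0x98  [3]=0xd8

76 18 98 d8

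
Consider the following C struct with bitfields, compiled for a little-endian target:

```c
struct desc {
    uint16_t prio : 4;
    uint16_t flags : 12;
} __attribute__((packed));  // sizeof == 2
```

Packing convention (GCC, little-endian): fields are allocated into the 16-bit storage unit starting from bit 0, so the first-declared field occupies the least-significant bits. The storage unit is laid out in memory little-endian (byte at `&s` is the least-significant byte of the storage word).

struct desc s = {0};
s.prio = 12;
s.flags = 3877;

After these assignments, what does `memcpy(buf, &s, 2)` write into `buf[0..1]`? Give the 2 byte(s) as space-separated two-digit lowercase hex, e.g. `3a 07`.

prio:4 = 12 → 0xc << 0 → word 0x000c
flags:12 = 3877 → 0xf25 << 4 → word 0xf25c
word = 0xf25c → little-endian bytes:
  [0]=0x5c  [1]=0xf2

5c f2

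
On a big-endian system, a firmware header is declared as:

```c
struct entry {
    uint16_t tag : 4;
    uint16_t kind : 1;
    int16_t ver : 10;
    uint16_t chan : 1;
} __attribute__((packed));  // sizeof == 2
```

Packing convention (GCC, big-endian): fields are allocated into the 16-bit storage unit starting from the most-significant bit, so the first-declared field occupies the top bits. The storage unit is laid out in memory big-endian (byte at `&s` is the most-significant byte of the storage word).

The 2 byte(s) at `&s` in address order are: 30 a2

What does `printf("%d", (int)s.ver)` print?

81

[0]=0x30 [1]=0xa2 (big-endian) → word 0x30a2
tag:4 @ bit 12 → (0x30a2>>12)&0xf = 0x3
kind:1 @ bit 11 → (0x30a2>>11)&0x1 = 0x0
ver:10 @ bit 1 → (0x30a2>>1)&0x3ff = 0x51  ←
chan:1 @ bit 0 → (0x30a2>>0)&0x1 = 0x0
ver signed 10b, MSB=0: value = 81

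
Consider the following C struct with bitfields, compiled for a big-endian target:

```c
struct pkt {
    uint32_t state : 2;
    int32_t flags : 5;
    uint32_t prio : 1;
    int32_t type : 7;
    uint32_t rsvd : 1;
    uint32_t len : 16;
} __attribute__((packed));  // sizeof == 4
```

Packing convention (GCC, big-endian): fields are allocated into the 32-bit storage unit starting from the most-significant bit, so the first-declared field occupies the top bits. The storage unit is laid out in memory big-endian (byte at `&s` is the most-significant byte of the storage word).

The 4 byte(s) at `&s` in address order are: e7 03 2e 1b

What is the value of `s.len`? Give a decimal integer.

[0]=0xe7 [1]=0x03 [2]=0x2e [3]=0x1b (big-endian) → word 0xe7032e1b
state [30+:2] = (word>>30) & 0x3 = 3
flags [25+:5] = (word>>25) & 0x1f = 19
prio [24+:1] = (word>>24) & 0x1 = 1
type [17+:7] = (word>>17) & 0x7f = 1
rsvd [16+:1] = (word>>16) & 0x1 = 1
len [0+:16] = (word>>0) & 0xffff = 11803  ←

11803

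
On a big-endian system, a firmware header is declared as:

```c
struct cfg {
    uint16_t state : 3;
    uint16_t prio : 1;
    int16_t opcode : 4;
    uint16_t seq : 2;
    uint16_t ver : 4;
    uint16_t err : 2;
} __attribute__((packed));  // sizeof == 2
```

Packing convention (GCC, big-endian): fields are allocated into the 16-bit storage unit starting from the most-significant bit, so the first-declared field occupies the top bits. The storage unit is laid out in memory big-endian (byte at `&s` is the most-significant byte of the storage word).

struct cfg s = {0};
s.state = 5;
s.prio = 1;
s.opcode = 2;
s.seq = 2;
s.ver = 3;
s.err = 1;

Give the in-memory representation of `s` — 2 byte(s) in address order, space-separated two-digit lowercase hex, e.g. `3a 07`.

b2 8d

state:3 = 5 → 0x5 << 13 → word 0xa000
prio:1 = 1 → 0x1 << 12 → word 0xb000
opcode:4 = 2 → 0x2 << 8 → word 0xb200
seq:2 = 2 → 0x2 << 6 → word 0xb280
ver:4 = 3 → 0x3 << 2 → word 0xb28c
err:2 = 1 → 0x1 << 0 → word 0xb28d
word = 0xb28d → big-endian bytes:
  [0]=0xb2  [1]=0x8d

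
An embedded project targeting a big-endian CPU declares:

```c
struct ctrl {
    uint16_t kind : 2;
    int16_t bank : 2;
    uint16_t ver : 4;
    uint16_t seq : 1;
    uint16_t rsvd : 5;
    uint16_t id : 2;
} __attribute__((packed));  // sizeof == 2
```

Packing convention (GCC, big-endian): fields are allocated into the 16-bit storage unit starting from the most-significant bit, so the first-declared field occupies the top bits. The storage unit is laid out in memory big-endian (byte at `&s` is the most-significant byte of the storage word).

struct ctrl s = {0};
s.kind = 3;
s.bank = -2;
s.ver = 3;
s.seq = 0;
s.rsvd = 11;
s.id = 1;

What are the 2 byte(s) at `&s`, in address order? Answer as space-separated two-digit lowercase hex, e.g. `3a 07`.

e3 2d

kind (2b) val=3 bits=0x3 at bit 14: 0xc000
bank (2b) val=-2 bits=0x2 at bit 12: 0xe000
ver (4b) val=3 bits=0x3 at bit 8: 0xe300
seq (1b) val=0 bits=0x0 at bit 7: 0xe300
rsvd (5b) val=11 bits=0xb at bit 2: 0xe32c
id (2b) val=1 bits=0x1 at bit 0: 0xe32d
word = 0xe32d → big-endian bytes:
  [0]=0xe3  [1]=0x2d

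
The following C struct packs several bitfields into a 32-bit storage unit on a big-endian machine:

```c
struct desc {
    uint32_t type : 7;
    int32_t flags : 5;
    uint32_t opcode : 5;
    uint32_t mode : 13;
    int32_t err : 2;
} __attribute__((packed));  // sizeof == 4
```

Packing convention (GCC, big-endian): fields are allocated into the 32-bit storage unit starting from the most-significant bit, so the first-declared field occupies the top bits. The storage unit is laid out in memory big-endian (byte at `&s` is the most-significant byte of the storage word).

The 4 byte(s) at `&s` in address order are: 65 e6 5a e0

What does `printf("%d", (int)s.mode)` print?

5816

[0]=0x65 [1]=0xe6 [2]=0x5a [3]=0xe0 (big-endian) → word 0x65e65ae0
type [25+:7] = (word>>25) & 0x7f = 50
flags [20+:5] = (word>>20) & 0x1f = 30
opcode [15+:5] = (word>>15) & 0x1f = 12
mode [2+:13] = (word>>2) & 0x1fff = 5816  ←
err [0+:2] = (word>>0) & 0x3 = 0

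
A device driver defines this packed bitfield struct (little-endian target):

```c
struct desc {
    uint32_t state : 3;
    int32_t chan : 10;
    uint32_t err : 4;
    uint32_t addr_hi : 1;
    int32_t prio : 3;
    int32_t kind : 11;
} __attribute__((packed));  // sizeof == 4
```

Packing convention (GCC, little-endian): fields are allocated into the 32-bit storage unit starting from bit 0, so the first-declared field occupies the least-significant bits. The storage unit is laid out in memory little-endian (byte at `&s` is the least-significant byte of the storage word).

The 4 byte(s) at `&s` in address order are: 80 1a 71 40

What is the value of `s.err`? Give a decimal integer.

8

[0]=0x80 [1]=0x1a [2]=0x71 [3]=0x40 (little-endian) → word 0x40711a80
state:3 @ bit 0 → (0x40711a80>>0)&0x7 = 0x0
chan:10 @ bit 3 → (0x40711a80>>3)&0x3ff = 0x350
err:4 @ bit 13 → (0x40711a80>>13)&0xf = 0x8  ←
addr_hi:1 @ bit 17 → (0x40711a80>>17)&0x1 = 0x0
prio:3 @ bit 18 → (0x40711a80>>18)&0x7 = 0x4
kind:11 @ bit 21 → (0x40711a80>>21)&0x7ff = 0x203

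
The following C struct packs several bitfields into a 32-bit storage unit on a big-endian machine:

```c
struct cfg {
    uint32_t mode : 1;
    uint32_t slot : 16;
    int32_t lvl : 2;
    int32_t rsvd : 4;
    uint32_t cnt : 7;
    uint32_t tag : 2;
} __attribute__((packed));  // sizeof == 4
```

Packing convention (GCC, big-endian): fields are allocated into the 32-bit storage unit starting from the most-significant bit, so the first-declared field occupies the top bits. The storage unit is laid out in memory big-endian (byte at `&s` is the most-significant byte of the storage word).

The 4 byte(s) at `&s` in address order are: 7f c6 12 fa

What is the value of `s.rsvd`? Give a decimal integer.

-7

[0]=0x7f [1]=0xc6 [2]=0x12 [3]=0xfa (big-endian) → word 0x7fc612fa
mode [31+:1] = (word>>31) & 0x1 = 0
slot [15+:16] = (word>>15) & 0xffff = 65420
lvl [13+:2] = (word>>13) & 0x3 = 0
rsvd [9+:4] = (word>>9) & 0xf = 9  ←
cnt [2+:7] = (word>>2) & 0x7f = 62
tag [0+:2] = (word>>0) & 0x3 = 2
rsvd signed 4b, MSB=1: 9 - 16 = -7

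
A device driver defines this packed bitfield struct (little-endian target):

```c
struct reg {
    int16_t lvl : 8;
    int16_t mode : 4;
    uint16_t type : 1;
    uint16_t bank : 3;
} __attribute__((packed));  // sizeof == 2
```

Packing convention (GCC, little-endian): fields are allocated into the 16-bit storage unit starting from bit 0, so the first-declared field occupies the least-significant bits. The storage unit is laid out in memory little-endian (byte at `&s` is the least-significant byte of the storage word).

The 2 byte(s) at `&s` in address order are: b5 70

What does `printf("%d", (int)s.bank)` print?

[0]=0xb5 [1]=0x70 (little-endian) → word 0x70b5
lvl [0+:8] = (word>>0) & 0xff = 181
mode [8+:4] = (word>>8) & 0xf = 0
type [12+:1] = (word>>12) & 0x1 = 1
bank [13+:3] = (word>>13) & 0x7 = 3  ←

3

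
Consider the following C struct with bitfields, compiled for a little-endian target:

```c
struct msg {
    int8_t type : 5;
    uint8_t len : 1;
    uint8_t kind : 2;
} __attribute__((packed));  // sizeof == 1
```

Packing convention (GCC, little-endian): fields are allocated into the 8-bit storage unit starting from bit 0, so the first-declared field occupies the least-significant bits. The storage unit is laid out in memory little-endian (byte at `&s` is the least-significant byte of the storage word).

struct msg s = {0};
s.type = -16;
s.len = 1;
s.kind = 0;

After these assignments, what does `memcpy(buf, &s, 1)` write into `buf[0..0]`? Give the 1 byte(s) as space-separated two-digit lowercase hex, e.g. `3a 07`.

30

type (5b) val=-16 bits=0x10 at bit 0: 0x10
len (1b) val=1 bits=0x1 at bit 5: 0x30
kind (2b) val=0 bits=0x0 at bit 6: 0x30
word = 0x30 → little-endian bytes:
  [0]=0x30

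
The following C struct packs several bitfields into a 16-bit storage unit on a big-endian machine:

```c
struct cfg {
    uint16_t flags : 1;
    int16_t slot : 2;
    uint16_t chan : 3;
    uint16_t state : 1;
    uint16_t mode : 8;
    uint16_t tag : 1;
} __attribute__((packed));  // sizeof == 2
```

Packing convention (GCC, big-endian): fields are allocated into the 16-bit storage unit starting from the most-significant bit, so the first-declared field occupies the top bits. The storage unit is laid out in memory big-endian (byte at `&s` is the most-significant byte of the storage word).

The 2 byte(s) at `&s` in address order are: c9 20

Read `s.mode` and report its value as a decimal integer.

[0]=0xc9 [1]=0x20 (big-endian) → word 0xc920
flags:1 @ bit 15 → (0xc920>>15)&0x1 = 0x1
slot:2 @ bit 13 → (0xc920>>13)&0x3 = 0x2
chan:3 @ bit 10 → (0xc920>>10)&0x7 = 0x2
state:1 @ bit 9 → (0xc920>>9)&0x1 = 0x0
mode:8 @ bit 1 → (0xc920>>1)&0xff = 0x90  ←
tag:1 @ bit 0 → (0xc920>>0)&0x1 = 0x0

144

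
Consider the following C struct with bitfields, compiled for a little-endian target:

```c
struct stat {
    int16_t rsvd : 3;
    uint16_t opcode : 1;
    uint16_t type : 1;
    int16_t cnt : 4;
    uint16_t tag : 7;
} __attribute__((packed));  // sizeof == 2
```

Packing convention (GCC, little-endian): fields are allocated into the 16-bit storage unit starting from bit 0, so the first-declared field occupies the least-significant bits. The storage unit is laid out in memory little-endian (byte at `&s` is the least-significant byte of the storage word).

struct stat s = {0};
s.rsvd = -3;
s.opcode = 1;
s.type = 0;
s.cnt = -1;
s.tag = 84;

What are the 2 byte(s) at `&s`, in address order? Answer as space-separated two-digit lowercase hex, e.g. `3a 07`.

ed a9

[0+:3] rsvd=-3 & 0x7 = 0x5; word=0x0005
[3+:1] opcode=1 & 0x1 = 0x1; word=0x000d
[4+:1] type=0 & 0x1 = 0x0; word=0x000d
[5+:4] cnt=-1 & 0xf = 0xf; word=0x01ed
[9+:7] tag=84 & 0x7f = 0x54; word=0xa9ed
word = 0xa9ed → little-endian bytes:
  [0]=0xed  [1]=0xa9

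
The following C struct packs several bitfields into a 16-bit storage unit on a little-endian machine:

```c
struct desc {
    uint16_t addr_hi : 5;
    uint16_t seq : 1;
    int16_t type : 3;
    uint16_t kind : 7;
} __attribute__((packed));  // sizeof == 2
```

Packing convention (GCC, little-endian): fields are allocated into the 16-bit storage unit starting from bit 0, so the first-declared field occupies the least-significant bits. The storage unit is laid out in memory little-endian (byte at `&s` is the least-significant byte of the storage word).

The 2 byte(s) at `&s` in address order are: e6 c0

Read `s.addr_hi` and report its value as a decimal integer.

[0]=0xe6 [1]=0xc0 (little-endian) → word 0xc0e6
addr_hi [0+:5] = (word>>0) & 0x1f = 6  ←
seq [5+:1] = (word>>5) & 0x1 = 1
type [6+:3] = (word>>6) & 0x7 = 3
kind [9+:7] = (word>>9) & 0x7f = 96

6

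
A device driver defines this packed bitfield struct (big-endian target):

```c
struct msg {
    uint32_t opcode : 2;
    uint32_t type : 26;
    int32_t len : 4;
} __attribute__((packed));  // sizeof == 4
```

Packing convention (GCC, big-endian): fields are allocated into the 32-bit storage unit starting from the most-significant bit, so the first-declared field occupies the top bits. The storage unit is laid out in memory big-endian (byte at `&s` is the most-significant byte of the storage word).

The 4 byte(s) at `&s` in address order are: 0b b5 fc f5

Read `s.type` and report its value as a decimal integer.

[0]=0x0b [1]=0xb5 [2]=0xfc [3]=0xf5 (big-endian) → word 0x0bb5fcf5
opcode [30+:2] = (word>>30) & 0x3 = 0
type [4+:26] = (word>>4) & 0x3ffffff = 12279759  ←
len [0+:4] = (word>>0) & 0xf = 5

12279759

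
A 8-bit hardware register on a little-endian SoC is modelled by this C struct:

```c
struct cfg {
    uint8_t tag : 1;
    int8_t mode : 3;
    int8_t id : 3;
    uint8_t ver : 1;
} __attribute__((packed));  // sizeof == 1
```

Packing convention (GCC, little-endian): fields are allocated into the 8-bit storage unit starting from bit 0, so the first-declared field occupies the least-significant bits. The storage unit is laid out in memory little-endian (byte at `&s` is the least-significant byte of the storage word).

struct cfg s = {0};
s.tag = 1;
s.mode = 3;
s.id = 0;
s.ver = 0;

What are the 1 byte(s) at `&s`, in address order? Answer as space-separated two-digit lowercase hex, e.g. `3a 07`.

tag (1b) val=1 bits=0x1 at bit 0: 0x01
mode (3b) val=3 bits=0x3 at bit 1: 0x07
id (3b) val=0 bits=0x0 at bit 4: 0x07
ver (1b) val=0 bits=0x0 at bit 7: 0x07
word = 0x07 → little-endian bytes:
  [0]=0x07

07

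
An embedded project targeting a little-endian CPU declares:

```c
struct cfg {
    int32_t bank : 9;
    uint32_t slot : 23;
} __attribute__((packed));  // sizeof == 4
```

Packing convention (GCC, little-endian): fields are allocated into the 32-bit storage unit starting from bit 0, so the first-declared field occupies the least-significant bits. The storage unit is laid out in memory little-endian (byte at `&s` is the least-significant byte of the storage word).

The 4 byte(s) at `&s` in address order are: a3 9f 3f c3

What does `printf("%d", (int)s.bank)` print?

[0]=0xa3 [1]=0x9f [2]=0x3f [3]=0xc3 (little-endian) → word 0xc33f9fa3
bank:9 @ bit 0 → (0xc33f9fa3>>0)&0x1ff = 0x1a3  ←
slot:23 @ bit 9 → (0xc33f9fa3>>9)&0x7fffff = 0x619fcf
bank signed 9b, MSB=1: 419 - 512 = -93

-93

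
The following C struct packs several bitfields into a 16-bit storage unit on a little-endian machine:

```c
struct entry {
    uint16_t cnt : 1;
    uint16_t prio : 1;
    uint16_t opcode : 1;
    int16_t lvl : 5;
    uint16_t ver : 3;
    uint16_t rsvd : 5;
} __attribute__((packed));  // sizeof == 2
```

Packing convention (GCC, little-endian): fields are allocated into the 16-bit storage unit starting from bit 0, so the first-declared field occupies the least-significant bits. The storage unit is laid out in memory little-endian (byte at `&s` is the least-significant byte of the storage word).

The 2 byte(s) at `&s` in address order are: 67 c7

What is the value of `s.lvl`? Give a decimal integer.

[0]=0x67 [1]=0xc7 (little-endian) → word 0xc767
cnt:1 @ bit 0 → (0xc767>>0)&0x1 = 0x1
prio:1 @ bit 1 → (0xc767>>1)&0x1 = 0x1
opcode:1 @ bit 2 → (0xc767>>2)&0x1 = 0x1
lvl:5 @ bit 3 → (0xc767>>3)&0x1f = 0xc  ←
ver:3 @ bit 8 → (0xc767>>8)&0x7 = 0x7
rsvd:5 @ bit 11 → (0xc767>>11)&0x1f = 0x18
lvl signed 5b, MSB=0: value = 12

12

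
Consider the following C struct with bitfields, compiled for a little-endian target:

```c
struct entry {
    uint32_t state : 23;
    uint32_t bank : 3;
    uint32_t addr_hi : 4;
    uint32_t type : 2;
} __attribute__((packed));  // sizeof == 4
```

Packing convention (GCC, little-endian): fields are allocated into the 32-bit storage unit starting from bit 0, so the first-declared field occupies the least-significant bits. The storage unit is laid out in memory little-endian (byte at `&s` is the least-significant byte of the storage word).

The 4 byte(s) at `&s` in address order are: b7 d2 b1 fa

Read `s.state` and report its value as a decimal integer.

[0]=0xb7 [1]=0xd2 [2]=0xb1 [3]=0xfa (little-endian) → word 0xfab1d2b7
state [0+:23] = (word>>0) & 0x7fffff = 3265207  ←
bank [23+:3] = (word>>23) & 0x7 = 5
addr_hi [26+:4] = (word>>26) & 0xf = 14
type [30+:2] = (word>>30) & 0x3 = 3

3265207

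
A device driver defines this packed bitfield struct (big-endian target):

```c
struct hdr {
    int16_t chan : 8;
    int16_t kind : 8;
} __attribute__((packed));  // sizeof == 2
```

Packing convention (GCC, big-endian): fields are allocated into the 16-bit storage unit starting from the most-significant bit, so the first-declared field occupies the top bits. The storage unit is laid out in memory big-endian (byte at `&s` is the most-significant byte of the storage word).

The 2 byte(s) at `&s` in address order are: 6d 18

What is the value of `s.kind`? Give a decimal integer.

[0]=0x6d [1]=0x18 (big-endian) → word 0x6d18
chan:8 @ bit 8 → (0x6d18>>8)&0xff = 0x6d
kind:8 @ bit 0 → (0x6d18>>0)&0xff = 0x18  ←
kind signed 8b, MSB=0: value = 24

24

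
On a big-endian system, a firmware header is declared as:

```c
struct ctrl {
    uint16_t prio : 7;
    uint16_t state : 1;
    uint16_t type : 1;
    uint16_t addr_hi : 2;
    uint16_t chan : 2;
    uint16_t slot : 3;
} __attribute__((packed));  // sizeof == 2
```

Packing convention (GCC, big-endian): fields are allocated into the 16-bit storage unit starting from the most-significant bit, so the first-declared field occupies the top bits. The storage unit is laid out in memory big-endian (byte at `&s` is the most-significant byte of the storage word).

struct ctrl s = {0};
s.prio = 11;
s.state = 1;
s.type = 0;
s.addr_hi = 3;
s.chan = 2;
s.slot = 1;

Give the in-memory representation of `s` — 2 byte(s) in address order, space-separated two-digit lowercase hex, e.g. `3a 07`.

17 71

[9+:7] prio=11 & 0x7f = 0xb; word=0x1600
[8+:1] state=1 & 0x1 = 0x1; word=0x1700
[7+:1] type=0 & 0x1 = 0x0; word=0x1700
[5+:2] addr_hi=3 & 0x3 = 0x3; word=0x1760
[3+:2] chan=2 & 0x3 = 0x2; word=0x1770
[0+:3] slot=1 & 0x7 = 0x1; word=0x1771
word = 0x1771 → big-endian bytes:
  [0]=0x17  [1]=0x71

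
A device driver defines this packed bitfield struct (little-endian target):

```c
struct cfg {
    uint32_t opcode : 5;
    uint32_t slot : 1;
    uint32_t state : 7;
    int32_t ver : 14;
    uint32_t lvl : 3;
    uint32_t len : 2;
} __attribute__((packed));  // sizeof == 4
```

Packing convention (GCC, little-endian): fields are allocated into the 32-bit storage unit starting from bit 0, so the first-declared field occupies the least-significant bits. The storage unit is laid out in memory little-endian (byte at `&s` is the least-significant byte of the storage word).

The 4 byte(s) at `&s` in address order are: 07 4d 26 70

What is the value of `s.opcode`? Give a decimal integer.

7

[0]=0x07 [1]=0x4d [2]=0x26 [3]=0x70 (little-endian) → word 0x70264d07
opcode:5 @ bit 0 → (0x70264d07>>0)&0x1f = 0x7  ←
slot:1 @ bit 5 → (0x70264d07>>5)&0x1 = 0x0
state:7 @ bit 6 → (0x70264d07>>6)&0x7f = 0x34
ver:14 @ bit 13 → (0x70264d07>>13)&0x3fff = 0x132
lvl:3 @ bit 27 → (0x70264d07>>27)&0x7 = 0x6
len:2 @ bit 30 → (0x70264d07>>30)&0x3 = 0x1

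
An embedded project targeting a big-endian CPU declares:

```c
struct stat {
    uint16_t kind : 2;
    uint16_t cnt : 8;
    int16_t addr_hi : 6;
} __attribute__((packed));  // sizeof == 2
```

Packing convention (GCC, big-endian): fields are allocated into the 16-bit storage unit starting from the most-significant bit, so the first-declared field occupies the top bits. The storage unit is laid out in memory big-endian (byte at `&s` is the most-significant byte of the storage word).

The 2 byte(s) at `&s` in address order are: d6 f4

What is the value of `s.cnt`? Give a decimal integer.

91

[0]=0xd6 [1]=0xf4 (big-endian) → word 0xd6f4
kind [14+:2] = (word>>14) & 0x3 = 3
cnt [6+:8] = (word>>6) & 0xff = 91  ←
addr_hi [0+:6] = (word>>0) & 0x3f = 52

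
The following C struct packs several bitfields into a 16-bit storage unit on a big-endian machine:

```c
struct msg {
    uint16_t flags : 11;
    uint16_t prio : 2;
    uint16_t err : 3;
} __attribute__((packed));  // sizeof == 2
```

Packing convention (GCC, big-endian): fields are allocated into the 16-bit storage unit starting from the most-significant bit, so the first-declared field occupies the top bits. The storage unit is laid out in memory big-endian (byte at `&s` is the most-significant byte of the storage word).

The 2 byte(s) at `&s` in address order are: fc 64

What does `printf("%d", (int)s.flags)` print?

2019

[0]=0xfc [1]=0x64 (big-endian) → word 0xfc64
flags [5+:11] = (word>>5) & 0x7ff = 2019  ←
prio [3+:2] = (word>>3) & 0x3 = 0
err [0+:3] = (word>>0) & 0x7 = 4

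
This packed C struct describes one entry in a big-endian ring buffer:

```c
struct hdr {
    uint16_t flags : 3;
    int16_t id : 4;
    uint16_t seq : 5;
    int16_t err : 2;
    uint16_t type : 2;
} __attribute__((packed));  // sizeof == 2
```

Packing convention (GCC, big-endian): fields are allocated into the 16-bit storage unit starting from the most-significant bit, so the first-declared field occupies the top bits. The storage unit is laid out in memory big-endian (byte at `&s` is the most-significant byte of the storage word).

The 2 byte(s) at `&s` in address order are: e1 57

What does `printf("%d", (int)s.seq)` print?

[0]=0xe1 [1]=0x57 (big-endian) → word 0xe157
flags:3 @ bit 13 → (0xe157>>13)&0x7 = 0x7
id:4 @ bit 9 → (0xe157>>9)&0xf = 0x0
seq:5 @ bit 4 → (0xe157>>4)&0x1f = 0x15  ←
err:2 @ bit 2 → (0xe157>>2)&0x3 = 0x1
type:2 @ bit 0 → (0xe157>>0)&0x3 = 0x3

21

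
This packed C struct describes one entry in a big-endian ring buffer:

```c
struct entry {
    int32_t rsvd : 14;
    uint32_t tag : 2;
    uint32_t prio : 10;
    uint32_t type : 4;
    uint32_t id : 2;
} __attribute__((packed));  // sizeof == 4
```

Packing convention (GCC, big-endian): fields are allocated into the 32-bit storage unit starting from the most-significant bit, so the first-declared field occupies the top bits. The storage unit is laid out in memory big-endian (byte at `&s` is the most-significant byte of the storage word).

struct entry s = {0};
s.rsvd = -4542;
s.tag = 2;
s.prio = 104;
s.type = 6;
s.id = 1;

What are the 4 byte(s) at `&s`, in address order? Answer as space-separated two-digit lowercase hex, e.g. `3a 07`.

b9 0a 1a 19

[18+:14] rsvd=-4542 & 0x3fff = 0x2e42; word=0xb9080000
[16+:2] tag=2 & 0x3 = 0x2; word=0xb90a0000
[6+:10] prio=104 & 0x3ff = 0x68; word=0xb90a1a00
[2+:4] type=6 & 0xf = 0x6; word=0xb90a1a18
[0+:2] id=1 & 0x3 = 0x1; word=0xb90a1a19
word = 0xb90a1a19 → big-endian bytes:
  [0]=0xb9  [1]=0x0a  [2]=0x1a  [3]=0x19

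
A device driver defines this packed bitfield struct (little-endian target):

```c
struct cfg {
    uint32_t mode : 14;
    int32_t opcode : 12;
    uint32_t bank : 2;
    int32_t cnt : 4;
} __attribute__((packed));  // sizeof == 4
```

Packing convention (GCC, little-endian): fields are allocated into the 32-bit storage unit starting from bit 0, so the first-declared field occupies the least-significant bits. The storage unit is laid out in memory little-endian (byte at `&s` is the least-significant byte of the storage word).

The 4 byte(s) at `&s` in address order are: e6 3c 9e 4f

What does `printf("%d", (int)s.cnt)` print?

4

[0]=0xe6 [1]=0x3c [2]=0x9e [3]=0x4f (little-endian) → word 0x4f9e3ce6
mode:14 @ bit 0 → (0x4f9e3ce6>>0)&0x3fff = 0x3ce6
opcode:12 @ bit 14 → (0x4f9e3ce6>>14)&0xfff = 0xe78
bank:2 @ bit 26 → (0x4f9e3ce6>>26)&0x3 = 0x3
cnt:4 @ bit 28 → (0x4f9e3ce6>>28)&0xf = 0x4  ←
cnt signed 4b, MSB=0: value = 4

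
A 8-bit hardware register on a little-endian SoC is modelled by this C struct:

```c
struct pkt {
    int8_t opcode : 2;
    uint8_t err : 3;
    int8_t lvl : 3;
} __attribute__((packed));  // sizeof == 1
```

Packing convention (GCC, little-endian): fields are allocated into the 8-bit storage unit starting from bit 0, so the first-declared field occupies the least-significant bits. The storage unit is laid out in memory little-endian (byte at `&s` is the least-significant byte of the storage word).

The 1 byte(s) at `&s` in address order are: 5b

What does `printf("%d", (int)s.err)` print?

[0]=0x5b (little-endian) → word 0x5b
opcode:2 @ bit 0 → (0x5b>>0)&0x3 = 0x3
err:3 @ bit 2 → (0x5b>>2)&0x7 = 0x6  ←
lvl:3 @ bit 5 → (0x5b>>5)&0x7 = 0x2

6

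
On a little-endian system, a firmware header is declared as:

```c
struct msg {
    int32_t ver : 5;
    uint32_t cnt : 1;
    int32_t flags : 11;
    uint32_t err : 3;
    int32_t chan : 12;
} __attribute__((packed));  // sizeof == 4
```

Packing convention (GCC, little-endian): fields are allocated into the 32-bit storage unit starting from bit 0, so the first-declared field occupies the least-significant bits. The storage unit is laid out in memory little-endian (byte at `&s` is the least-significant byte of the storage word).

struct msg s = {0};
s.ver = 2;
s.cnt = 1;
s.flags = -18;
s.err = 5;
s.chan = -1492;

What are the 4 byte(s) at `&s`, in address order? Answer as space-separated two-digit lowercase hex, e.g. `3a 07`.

a2 fb cb a2

ver:5 = 2 → 0x2 << 0 → word 0x00000002
cnt:1 = 1 → 0x1 << 5 → word 0x00000022
flags:11 = -18 → 0x7ee << 6 → word 0x0001fba2
err:3 = 5 → 0x5 << 17 → word 0x000bfba2
chan:12 = -1492 → 0xa2c << 20 → word 0xa2cbfba2
word = 0xa2cbfba2 → little-endian bytes:
  [0]=0xa2  [1]=0xfb  [2]=0xcb  [3]=0xa2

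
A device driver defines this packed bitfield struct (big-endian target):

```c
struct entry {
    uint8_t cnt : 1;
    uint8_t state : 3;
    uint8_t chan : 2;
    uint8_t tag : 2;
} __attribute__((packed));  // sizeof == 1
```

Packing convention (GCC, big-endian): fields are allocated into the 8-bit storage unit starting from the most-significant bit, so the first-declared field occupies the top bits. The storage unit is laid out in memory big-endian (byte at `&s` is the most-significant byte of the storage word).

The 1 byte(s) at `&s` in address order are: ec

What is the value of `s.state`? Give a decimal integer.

6

[0]=0xec (big-endian) → word 0xec
cnt:1 @ bit 7 → (0xec>>7)&0x1 = 0x1
state:3 @ bit 4 → (0xec>>4)&0x7 = 0x6  ←
chan:2 @ bit 2 → (0xec>>2)&0x3 = 0x3
tag:2 @ bit 0 → (0xec>>0)&0x3 = 0x0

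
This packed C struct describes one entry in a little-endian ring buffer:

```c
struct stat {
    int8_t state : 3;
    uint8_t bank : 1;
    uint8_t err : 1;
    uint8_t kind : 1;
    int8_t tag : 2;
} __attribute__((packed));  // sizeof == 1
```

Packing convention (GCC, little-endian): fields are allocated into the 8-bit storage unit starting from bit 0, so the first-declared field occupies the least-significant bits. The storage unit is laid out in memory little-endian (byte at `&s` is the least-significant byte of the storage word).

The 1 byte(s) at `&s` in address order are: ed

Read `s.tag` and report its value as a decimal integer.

-1

[0]=0xed (little-endian) → word 0xed
state:3 @ bit 0 → (0xed>>0)&0x7 = 0x5
bank:1 @ bit 3 → (0xed>>3)&0x1 = 0x1
err:1 @ bit 4 → (0xed>>4)&0x1 = 0x0
kind:1 @ bit 5 → (0xed>>5)&0x1 = 0x1
tag:2 @ bit 6 → (0xed>>6)&0x3 = 0x3  ←
tag signed 2b, MSB=1: 3 - 4 = -1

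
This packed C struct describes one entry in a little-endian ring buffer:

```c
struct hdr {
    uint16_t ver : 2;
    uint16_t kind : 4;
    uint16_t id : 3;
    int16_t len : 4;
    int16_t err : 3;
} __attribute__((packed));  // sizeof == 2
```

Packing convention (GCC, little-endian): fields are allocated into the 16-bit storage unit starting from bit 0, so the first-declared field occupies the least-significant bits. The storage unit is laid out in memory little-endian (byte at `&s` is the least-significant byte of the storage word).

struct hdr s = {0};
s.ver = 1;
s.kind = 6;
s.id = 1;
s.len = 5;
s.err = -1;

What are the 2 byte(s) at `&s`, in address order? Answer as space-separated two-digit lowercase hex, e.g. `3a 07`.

59 ea

ver:2 = 1 → 0x1 << 0 → word 0x0001
kind:4 = 6 → 0x6 << 2 → word 0x0019
id:3 = 1 → 0x1 << 6 → word 0x0059
len:4 = 5 → 0x5 << 9 → word 0x0a59
err:3 = -1 → 0x7 << 13 → word 0xea59
word = 0xea59 → little-endian bytes:
  [0]=0x59  [1]=0xea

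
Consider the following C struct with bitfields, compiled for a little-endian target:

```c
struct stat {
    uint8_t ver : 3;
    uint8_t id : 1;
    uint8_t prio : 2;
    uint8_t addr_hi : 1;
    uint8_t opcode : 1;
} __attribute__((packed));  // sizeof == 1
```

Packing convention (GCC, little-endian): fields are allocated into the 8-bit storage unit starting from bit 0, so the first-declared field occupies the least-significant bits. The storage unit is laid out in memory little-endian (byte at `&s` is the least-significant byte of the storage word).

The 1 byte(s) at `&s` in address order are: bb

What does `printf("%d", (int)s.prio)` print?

3

[0]=0xbb (little-endian) → word 0xbb
ver:3 @ bit 0 → (0xbb>>0)&0x7 = 0x3
id:1 @ bit 3 → (0xbb>>3)&0x1 = 0x1
prio:2 @ bit 4 → (0xbb>>4)&0x3 = 0x3  ←
addr_hi:1 @ bit 6 → (0xbb>>6)&0x1 = 0x0
opcode:1 @ bit 7 → (0xbb>>7)&0x1 = 0x1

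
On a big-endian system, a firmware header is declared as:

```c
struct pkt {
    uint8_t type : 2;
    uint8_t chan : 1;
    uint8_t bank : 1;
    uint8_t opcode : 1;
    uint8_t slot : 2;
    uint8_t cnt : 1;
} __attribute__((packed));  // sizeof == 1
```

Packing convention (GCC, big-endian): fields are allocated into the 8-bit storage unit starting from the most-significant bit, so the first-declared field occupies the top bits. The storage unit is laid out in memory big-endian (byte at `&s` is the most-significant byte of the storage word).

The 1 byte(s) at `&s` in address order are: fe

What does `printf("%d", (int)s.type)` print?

[0]=0xfe (big-endian) → word 0xfe
type:2 @ bit 6 → (0xfe>>6)&0x3 = 0x3  ←
chan:1 @ bit 5 → (0xfe>>5)&0x1 = 0x1
bank:1 @ bit 4 → (0xfe>>4)&0x1 = 0x1
opcode:1 @ bit 3 → (0xfe>>3)&0x1 = 0x1
slot:2 @ bit 1 → (0xfe>>1)&0x3 = 0x3
cnt:1 @ bit 0 → (0xfe>>0)&0x1 = 0x0

3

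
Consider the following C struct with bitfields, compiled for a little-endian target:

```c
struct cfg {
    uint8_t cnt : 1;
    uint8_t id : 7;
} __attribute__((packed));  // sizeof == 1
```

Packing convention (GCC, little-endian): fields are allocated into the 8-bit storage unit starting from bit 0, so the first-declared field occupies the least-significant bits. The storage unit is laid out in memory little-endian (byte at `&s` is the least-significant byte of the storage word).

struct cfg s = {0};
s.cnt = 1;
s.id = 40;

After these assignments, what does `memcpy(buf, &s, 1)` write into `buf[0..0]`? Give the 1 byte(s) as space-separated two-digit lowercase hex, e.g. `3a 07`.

cnt (1b) val=1 bits=0x1 at bit 0: 0x01
id (7b) val=40 bits=0x28 at bit 1: 0x51
word = 0x51 → little-endian bytes:
  [0]=0x51

51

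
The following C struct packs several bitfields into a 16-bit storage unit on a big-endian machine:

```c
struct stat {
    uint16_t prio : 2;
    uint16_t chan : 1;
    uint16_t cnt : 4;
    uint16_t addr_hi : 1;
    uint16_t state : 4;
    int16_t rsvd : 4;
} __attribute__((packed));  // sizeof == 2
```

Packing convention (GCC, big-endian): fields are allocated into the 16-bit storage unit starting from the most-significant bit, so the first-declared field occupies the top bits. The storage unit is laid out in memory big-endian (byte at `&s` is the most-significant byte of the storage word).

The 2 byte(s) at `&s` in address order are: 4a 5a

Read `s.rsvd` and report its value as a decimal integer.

[0]=0x4a [1]=0x5a (big-endian) → word 0x4a5a
prio:2 @ bit 14 → (0x4a5a>>14)&0x3 = 0x1
chan:1 @ bit 13 → (0x4a5a>>13)&0x1 = 0x0
cnt:4 @ bit 9 → (0x4a5a>>9)&0xf = 0x5
addr_hi:1 @ bit 8 → (0x4a5a>>8)&0x1 = 0x0
state:4 @ bit 4 → (0x4a5a>>4)&0xf = 0x5
rsvd:4 @ bit 0 → (0x4a5a>>0)&0xf = 0xa  ←
rsvd signed 4b, MSB=1: 10 - 16 = -6

-6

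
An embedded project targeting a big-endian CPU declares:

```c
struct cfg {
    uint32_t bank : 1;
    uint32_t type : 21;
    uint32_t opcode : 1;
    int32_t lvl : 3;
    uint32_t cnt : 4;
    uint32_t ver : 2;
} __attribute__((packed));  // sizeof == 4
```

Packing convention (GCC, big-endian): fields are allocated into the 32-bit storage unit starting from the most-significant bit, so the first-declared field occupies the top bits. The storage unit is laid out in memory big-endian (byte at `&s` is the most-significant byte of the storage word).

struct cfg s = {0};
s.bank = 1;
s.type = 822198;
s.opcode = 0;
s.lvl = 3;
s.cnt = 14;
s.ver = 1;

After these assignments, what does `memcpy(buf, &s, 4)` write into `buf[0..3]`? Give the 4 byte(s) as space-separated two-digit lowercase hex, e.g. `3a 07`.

b2 2e d8 f9

bank (1b) val=1 bits=0x1 at bit 31: 0x80000000
type (21b) val=822198 bits=0xc8bb6 at bit 10: 0xb22ed800
opcode (1b) val=0 bits=0x0 at bit 9: 0xb22ed800
lvl (3b) val=3 bits=0x3 at bit 6: 0xb22ed8c0
cnt (4b) val=14 bits=0xe at bit 2: 0xb22ed8f8
ver (2b) val=1 bits=0x1 at bit 0: 0xb22ed8f9
word = 0xb22ed8f9 → big-endian bytes:
  [0]=0xb2  [1]=0x2e  [2]=0xd8  [3]=0xf9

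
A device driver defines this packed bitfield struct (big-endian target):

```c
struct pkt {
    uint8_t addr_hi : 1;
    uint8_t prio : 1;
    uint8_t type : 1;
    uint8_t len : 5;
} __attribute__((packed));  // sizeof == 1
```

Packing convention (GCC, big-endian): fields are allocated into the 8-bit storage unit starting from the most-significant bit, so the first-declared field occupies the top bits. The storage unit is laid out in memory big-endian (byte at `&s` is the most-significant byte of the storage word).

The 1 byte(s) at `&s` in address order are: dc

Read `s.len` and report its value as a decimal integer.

[0]=0xdc (big-endian) → word 0xdc
addr_hi:1 @ bit 7 → (0xdc>>7)&0x1 = 0x1
prio:1 @ bit 6 → (0xdc>>6)&0x1 = 0x1
type:1 @ bit 5 → (0xdc>>5)&0x1 = 0x0
len:5 @ bit 0 → (0xdc>>0)&0x1f = 0x1c  ←

28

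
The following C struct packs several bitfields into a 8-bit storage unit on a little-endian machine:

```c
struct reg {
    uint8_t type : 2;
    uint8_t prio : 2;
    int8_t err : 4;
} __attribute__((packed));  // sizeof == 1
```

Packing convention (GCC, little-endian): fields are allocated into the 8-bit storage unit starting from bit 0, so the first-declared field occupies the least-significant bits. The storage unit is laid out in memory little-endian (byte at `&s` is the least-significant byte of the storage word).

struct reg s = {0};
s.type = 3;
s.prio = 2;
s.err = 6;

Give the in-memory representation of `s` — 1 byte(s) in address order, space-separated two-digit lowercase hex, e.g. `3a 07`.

6b

type:2 = 3 → 0x3 << 0 → word 0x03
prio:2 = 2 → 0x2 << 2 → word 0x0b
err:4 = 6 → 0x6 << 4 → word 0x6b
word = 0x6b → little-endian bytes:
  [0]=0x6b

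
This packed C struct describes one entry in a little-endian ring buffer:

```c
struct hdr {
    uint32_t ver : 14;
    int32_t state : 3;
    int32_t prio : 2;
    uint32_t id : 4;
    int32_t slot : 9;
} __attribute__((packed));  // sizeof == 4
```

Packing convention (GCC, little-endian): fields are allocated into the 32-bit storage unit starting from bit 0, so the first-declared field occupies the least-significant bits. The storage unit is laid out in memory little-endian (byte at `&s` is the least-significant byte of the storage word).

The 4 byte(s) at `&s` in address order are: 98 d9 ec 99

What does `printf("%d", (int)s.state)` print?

[0]=0x98 [1]=0xd9 [2]=0xec [3]=0x99 (little-endian) → word 0x99ecd998
ver:14 @ bit 0 → (0x99ecd998>>0)&0x3fff = 0x1998
state:3 @ bit 14 → (0x99ecd998>>14)&0x7 = 0x3  ←
prio:2 @ bit 17 → (0x99ecd998>>17)&0x3 = 0x2
id:4 @ bit 19 → (0x99ecd998>>19)&0xf = 0xd
slot:9 @ bit 23 → (0x99ecd998>>23)&0x1ff = 0x133
state signed 3b, MSB=0: value = 3

3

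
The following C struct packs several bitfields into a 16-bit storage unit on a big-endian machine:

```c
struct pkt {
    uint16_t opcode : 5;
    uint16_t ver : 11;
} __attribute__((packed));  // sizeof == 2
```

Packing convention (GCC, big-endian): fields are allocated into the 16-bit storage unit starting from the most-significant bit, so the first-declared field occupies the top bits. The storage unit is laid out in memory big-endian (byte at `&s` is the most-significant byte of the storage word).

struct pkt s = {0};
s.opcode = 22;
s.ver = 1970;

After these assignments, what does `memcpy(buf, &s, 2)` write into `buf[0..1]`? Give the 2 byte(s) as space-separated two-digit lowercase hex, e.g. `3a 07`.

b7 b2

opcode (5b) val=22 bits=0x16 at bit 11: 0xb000
ver (11b) val=1970 bits=0x7b2 at bit 0: 0xb7b2
word = 0xb7b2 → big-endian bytes:
  [0]=0xb7  [1]=0xb2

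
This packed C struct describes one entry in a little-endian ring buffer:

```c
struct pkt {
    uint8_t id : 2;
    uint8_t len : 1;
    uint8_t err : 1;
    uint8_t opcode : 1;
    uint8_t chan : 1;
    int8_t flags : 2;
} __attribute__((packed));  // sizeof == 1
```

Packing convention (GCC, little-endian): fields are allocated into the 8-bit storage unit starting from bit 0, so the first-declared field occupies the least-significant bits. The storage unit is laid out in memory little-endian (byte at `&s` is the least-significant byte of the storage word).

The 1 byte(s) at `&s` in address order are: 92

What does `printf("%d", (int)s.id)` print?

[0]=0x92 (little-endian) → word 0x92
id:2 @ bit 0 → (0x92>>0)&0x3 = 0x2  ←
len:1 @ bit 2 → (0x92>>2)&0x1 = 0x0
err:1 @ bit 3 → (0x92>>3)&0x1 = 0x0
opcode:1 @ bit 4 → (0x92>>4)&0x1 = 0x1
chan:1 @ bit 5 → (0x92>>5)&0x1 = 0x0
flags:2 @ bit 6 → (0x92>>6)&0x3 = 0x2

2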